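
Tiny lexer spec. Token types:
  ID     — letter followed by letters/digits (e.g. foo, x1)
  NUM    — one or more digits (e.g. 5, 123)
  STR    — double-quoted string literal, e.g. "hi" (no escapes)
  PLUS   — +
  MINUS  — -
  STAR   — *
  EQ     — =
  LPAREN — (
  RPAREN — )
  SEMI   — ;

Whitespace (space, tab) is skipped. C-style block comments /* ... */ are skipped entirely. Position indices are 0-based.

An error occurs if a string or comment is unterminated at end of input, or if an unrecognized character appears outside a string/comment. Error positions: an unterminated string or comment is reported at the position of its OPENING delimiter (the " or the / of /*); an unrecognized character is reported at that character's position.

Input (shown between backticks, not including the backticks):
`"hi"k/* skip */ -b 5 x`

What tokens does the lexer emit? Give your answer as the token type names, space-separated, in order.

Answer: STR ID MINUS ID NUM ID

Derivation:
pos=0: enter STRING mode
pos=0: emit STR "hi" (now at pos=4)
pos=4: emit ID 'k' (now at pos=5)
pos=5: enter COMMENT mode (saw '/*')
exit COMMENT mode (now at pos=15)
pos=16: emit MINUS '-'
pos=17: emit ID 'b' (now at pos=18)
pos=19: emit NUM '5' (now at pos=20)
pos=21: emit ID 'x' (now at pos=22)
DONE. 6 tokens: [STR, ID, MINUS, ID, NUM, ID]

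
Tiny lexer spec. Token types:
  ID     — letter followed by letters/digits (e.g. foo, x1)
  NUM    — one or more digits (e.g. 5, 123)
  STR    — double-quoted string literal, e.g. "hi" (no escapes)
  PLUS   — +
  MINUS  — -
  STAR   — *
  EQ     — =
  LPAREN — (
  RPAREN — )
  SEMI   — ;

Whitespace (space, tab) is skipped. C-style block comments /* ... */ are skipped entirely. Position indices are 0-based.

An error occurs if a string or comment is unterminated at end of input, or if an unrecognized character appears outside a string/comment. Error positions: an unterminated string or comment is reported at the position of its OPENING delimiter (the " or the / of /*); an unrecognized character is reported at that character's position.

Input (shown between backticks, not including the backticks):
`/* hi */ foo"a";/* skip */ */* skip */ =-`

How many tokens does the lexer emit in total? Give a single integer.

pos=0: enter COMMENT mode (saw '/*')
exit COMMENT mode (now at pos=8)
pos=9: emit ID 'foo' (now at pos=12)
pos=12: enter STRING mode
pos=12: emit STR "a" (now at pos=15)
pos=15: emit SEMI ';'
pos=16: enter COMMENT mode (saw '/*')
exit COMMENT mode (now at pos=26)
pos=27: emit STAR '*'
pos=28: enter COMMENT mode (saw '/*')
exit COMMENT mode (now at pos=38)
pos=39: emit EQ '='
pos=40: emit MINUS '-'
DONE. 6 tokens: [ID, STR, SEMI, STAR, EQ, MINUS]

Answer: 6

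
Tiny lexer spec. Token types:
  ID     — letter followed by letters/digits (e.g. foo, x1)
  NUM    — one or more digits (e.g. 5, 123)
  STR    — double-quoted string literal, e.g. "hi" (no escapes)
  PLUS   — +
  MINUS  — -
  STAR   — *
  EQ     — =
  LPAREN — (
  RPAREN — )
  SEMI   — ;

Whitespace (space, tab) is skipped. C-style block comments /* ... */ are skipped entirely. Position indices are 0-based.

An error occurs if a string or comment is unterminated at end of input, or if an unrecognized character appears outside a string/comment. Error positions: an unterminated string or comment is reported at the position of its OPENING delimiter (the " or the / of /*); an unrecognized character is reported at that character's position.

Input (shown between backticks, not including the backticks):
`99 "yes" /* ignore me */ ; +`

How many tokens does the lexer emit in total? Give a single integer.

pos=0: emit NUM '99' (now at pos=2)
pos=3: enter STRING mode
pos=3: emit STR "yes" (now at pos=8)
pos=9: enter COMMENT mode (saw '/*')
exit COMMENT mode (now at pos=24)
pos=25: emit SEMI ';'
pos=27: emit PLUS '+'
DONE. 4 tokens: [NUM, STR, SEMI, PLUS]

Answer: 4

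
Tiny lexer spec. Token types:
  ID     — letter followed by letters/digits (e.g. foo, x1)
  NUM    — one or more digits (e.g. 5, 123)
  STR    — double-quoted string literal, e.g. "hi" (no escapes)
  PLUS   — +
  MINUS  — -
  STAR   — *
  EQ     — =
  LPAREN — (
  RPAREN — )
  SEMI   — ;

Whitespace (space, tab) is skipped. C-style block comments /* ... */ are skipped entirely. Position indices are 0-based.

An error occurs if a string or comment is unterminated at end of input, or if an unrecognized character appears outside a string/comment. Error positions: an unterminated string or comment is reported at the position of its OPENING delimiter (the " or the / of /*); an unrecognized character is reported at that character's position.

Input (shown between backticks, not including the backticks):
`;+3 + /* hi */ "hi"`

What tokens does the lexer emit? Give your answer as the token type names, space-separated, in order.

Answer: SEMI PLUS NUM PLUS STR

Derivation:
pos=0: emit SEMI ';'
pos=1: emit PLUS '+'
pos=2: emit NUM '3' (now at pos=3)
pos=4: emit PLUS '+'
pos=6: enter COMMENT mode (saw '/*')
exit COMMENT mode (now at pos=14)
pos=15: enter STRING mode
pos=15: emit STR "hi" (now at pos=19)
DONE. 5 tokens: [SEMI, PLUS, NUM, PLUS, STR]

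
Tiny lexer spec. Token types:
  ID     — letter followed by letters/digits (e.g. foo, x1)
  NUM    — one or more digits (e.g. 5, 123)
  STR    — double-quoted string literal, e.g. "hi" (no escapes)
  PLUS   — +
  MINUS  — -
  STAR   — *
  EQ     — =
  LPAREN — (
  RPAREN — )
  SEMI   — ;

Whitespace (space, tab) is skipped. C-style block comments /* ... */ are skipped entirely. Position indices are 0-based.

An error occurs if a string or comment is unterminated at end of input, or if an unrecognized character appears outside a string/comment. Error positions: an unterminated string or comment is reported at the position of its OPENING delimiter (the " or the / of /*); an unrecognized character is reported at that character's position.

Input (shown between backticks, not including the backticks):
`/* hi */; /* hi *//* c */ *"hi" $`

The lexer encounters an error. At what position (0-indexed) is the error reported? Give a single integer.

pos=0: enter COMMENT mode (saw '/*')
exit COMMENT mode (now at pos=8)
pos=8: emit SEMI ';'
pos=10: enter COMMENT mode (saw '/*')
exit COMMENT mode (now at pos=18)
pos=18: enter COMMENT mode (saw '/*')
exit COMMENT mode (now at pos=25)
pos=26: emit STAR '*'
pos=27: enter STRING mode
pos=27: emit STR "hi" (now at pos=31)
pos=32: ERROR — unrecognized char '$'

Answer: 32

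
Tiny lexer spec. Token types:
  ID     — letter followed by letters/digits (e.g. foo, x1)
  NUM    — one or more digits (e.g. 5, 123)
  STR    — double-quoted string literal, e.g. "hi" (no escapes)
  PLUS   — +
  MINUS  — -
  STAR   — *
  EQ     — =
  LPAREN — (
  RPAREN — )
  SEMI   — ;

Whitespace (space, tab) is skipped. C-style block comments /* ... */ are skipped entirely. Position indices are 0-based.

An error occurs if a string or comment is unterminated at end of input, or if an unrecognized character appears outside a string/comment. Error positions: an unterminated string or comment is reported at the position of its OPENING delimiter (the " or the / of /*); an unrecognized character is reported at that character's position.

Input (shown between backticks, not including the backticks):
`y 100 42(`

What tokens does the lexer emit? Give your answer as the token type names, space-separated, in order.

Answer: ID NUM NUM LPAREN

Derivation:
pos=0: emit ID 'y' (now at pos=1)
pos=2: emit NUM '100' (now at pos=5)
pos=6: emit NUM '42' (now at pos=8)
pos=8: emit LPAREN '('
DONE. 4 tokens: [ID, NUM, NUM, LPAREN]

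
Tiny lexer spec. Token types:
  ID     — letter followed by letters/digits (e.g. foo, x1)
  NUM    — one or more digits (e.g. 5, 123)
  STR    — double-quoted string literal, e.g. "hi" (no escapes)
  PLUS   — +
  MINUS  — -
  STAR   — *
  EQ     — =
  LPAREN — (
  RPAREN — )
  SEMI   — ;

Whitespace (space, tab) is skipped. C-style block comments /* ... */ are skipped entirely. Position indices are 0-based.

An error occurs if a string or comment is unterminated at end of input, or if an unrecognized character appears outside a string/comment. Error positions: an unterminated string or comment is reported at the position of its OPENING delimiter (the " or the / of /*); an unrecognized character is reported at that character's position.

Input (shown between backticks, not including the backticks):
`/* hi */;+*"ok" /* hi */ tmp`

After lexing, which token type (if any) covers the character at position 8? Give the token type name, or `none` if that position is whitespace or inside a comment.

pos=0: enter COMMENT mode (saw '/*')
exit COMMENT mode (now at pos=8)
pos=8: emit SEMI ';'
pos=9: emit PLUS '+'
pos=10: emit STAR '*'
pos=11: enter STRING mode
pos=11: emit STR "ok" (now at pos=15)
pos=16: enter COMMENT mode (saw '/*')
exit COMMENT mode (now at pos=24)
pos=25: emit ID 'tmp' (now at pos=28)
DONE. 5 tokens: [SEMI, PLUS, STAR, STR, ID]
Position 8: char is ';' -> SEMI

Answer: SEMI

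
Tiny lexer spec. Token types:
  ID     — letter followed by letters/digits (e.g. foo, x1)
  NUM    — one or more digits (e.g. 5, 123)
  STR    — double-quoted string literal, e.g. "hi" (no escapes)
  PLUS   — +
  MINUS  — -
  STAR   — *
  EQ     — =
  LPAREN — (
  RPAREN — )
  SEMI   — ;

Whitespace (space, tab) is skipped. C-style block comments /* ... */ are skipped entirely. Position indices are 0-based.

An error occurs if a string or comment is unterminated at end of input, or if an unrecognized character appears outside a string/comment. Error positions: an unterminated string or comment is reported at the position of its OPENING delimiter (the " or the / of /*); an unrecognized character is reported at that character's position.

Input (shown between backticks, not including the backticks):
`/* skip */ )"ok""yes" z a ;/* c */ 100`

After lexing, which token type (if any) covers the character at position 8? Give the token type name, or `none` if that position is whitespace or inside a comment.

pos=0: enter COMMENT mode (saw '/*')
exit COMMENT mode (now at pos=10)
pos=11: emit RPAREN ')'
pos=12: enter STRING mode
pos=12: emit STR "ok" (now at pos=16)
pos=16: enter STRING mode
pos=16: emit STR "yes" (now at pos=21)
pos=22: emit ID 'z' (now at pos=23)
pos=24: emit ID 'a' (now at pos=25)
pos=26: emit SEMI ';'
pos=27: enter COMMENT mode (saw '/*')
exit COMMENT mode (now at pos=34)
pos=35: emit NUM '100' (now at pos=38)
DONE. 7 tokens: [RPAREN, STR, STR, ID, ID, SEMI, NUM]
Position 8: char is '*' -> none

Answer: none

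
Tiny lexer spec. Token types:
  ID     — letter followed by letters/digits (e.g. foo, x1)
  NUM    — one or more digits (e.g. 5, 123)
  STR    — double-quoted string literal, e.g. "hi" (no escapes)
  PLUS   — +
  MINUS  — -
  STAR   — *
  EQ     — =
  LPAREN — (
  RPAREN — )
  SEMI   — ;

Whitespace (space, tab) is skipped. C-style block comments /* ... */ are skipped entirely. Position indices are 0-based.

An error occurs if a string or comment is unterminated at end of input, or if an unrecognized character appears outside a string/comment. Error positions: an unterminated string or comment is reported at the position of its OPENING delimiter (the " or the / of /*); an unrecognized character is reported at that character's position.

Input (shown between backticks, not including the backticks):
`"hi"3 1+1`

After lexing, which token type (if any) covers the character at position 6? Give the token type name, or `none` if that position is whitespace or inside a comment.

pos=0: enter STRING mode
pos=0: emit STR "hi" (now at pos=4)
pos=4: emit NUM '3' (now at pos=5)
pos=6: emit NUM '1' (now at pos=7)
pos=7: emit PLUS '+'
pos=8: emit NUM '1' (now at pos=9)
DONE. 5 tokens: [STR, NUM, NUM, PLUS, NUM]
Position 6: char is '1' -> NUM

Answer: NUM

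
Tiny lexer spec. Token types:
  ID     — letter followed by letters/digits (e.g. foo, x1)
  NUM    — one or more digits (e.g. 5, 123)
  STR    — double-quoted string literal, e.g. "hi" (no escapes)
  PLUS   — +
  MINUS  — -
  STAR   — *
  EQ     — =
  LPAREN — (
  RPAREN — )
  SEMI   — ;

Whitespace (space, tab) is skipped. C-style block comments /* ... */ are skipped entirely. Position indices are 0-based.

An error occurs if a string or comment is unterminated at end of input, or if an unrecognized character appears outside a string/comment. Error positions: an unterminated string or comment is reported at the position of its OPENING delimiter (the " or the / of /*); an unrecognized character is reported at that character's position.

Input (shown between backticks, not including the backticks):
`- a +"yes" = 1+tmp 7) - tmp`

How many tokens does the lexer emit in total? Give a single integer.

pos=0: emit MINUS '-'
pos=2: emit ID 'a' (now at pos=3)
pos=4: emit PLUS '+'
pos=5: enter STRING mode
pos=5: emit STR "yes" (now at pos=10)
pos=11: emit EQ '='
pos=13: emit NUM '1' (now at pos=14)
pos=14: emit PLUS '+'
pos=15: emit ID 'tmp' (now at pos=18)
pos=19: emit NUM '7' (now at pos=20)
pos=20: emit RPAREN ')'
pos=22: emit MINUS '-'
pos=24: emit ID 'tmp' (now at pos=27)
DONE. 12 tokens: [MINUS, ID, PLUS, STR, EQ, NUM, PLUS, ID, NUM, RPAREN, MINUS, ID]

Answer: 12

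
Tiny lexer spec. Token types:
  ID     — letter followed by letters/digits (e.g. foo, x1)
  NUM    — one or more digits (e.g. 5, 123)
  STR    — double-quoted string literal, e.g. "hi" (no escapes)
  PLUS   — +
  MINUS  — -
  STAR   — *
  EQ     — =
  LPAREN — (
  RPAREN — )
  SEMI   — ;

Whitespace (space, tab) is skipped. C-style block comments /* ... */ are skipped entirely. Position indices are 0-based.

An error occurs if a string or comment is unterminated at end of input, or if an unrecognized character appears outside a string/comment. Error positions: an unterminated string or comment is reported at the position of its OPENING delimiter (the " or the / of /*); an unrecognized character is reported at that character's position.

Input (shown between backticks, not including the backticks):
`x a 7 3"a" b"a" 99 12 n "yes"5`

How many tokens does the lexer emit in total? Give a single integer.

Answer: 12

Derivation:
pos=0: emit ID 'x' (now at pos=1)
pos=2: emit ID 'a' (now at pos=3)
pos=4: emit NUM '7' (now at pos=5)
pos=6: emit NUM '3' (now at pos=7)
pos=7: enter STRING mode
pos=7: emit STR "a" (now at pos=10)
pos=11: emit ID 'b' (now at pos=12)
pos=12: enter STRING mode
pos=12: emit STR "a" (now at pos=15)
pos=16: emit NUM '99' (now at pos=18)
pos=19: emit NUM '12' (now at pos=21)
pos=22: emit ID 'n' (now at pos=23)
pos=24: enter STRING mode
pos=24: emit STR "yes" (now at pos=29)
pos=29: emit NUM '5' (now at pos=30)
DONE. 12 tokens: [ID, ID, NUM, NUM, STR, ID, STR, NUM, NUM, ID, STR, NUM]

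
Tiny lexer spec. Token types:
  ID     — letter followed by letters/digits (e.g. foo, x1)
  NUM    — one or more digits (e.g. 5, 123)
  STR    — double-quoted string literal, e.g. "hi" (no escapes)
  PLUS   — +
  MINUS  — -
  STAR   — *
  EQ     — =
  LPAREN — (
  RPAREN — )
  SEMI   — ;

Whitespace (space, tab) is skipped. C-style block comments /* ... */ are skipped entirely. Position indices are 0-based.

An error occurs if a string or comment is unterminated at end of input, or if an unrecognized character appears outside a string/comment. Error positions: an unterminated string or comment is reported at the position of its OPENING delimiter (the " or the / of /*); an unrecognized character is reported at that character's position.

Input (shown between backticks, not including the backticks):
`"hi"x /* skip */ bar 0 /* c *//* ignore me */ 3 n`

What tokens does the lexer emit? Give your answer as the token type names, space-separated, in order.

pos=0: enter STRING mode
pos=0: emit STR "hi" (now at pos=4)
pos=4: emit ID 'x' (now at pos=5)
pos=6: enter COMMENT mode (saw '/*')
exit COMMENT mode (now at pos=16)
pos=17: emit ID 'bar' (now at pos=20)
pos=21: emit NUM '0' (now at pos=22)
pos=23: enter COMMENT mode (saw '/*')
exit COMMENT mode (now at pos=30)
pos=30: enter COMMENT mode (saw '/*')
exit COMMENT mode (now at pos=45)
pos=46: emit NUM '3' (now at pos=47)
pos=48: emit ID 'n' (now at pos=49)
DONE. 6 tokens: [STR, ID, ID, NUM, NUM, ID]

Answer: STR ID ID NUM NUM ID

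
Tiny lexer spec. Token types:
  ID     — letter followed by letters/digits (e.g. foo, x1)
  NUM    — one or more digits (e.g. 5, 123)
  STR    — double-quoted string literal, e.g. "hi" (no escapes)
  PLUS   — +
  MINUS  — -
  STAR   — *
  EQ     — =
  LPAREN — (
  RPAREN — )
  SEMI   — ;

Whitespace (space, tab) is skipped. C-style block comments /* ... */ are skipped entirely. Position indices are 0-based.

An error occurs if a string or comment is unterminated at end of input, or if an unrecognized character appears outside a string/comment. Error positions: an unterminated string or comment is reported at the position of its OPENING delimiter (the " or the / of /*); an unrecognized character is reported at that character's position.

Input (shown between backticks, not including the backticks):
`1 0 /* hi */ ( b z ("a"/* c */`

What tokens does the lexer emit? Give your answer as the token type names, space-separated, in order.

Answer: NUM NUM LPAREN ID ID LPAREN STR

Derivation:
pos=0: emit NUM '1' (now at pos=1)
pos=2: emit NUM '0' (now at pos=3)
pos=4: enter COMMENT mode (saw '/*')
exit COMMENT mode (now at pos=12)
pos=13: emit LPAREN '('
pos=15: emit ID 'b' (now at pos=16)
pos=17: emit ID 'z' (now at pos=18)
pos=19: emit LPAREN '('
pos=20: enter STRING mode
pos=20: emit STR "a" (now at pos=23)
pos=23: enter COMMENT mode (saw '/*')
exit COMMENT mode (now at pos=30)
DONE. 7 tokens: [NUM, NUM, LPAREN, ID, ID, LPAREN, STR]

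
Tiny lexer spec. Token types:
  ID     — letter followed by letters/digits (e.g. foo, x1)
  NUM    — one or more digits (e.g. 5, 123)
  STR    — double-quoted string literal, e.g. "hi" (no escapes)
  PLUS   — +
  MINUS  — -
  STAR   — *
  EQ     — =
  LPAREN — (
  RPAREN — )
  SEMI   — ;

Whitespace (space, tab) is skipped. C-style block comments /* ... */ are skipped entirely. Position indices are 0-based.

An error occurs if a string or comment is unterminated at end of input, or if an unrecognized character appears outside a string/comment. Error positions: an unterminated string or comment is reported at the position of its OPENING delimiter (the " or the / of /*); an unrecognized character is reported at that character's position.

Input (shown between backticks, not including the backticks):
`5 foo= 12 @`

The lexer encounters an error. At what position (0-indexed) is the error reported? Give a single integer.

Answer: 10

Derivation:
pos=0: emit NUM '5' (now at pos=1)
pos=2: emit ID 'foo' (now at pos=5)
pos=5: emit EQ '='
pos=7: emit NUM '12' (now at pos=9)
pos=10: ERROR — unrecognized char '@'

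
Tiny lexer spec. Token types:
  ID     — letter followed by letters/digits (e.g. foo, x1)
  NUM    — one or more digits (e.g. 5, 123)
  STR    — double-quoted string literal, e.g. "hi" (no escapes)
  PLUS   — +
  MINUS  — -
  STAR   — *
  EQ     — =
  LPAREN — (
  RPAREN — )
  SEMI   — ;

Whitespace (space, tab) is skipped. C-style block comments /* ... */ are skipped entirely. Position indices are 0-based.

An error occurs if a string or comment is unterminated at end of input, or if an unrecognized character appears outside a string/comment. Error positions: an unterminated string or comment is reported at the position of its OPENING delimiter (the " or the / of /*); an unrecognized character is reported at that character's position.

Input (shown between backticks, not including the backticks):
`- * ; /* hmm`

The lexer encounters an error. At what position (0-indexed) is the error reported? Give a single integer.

pos=0: emit MINUS '-'
pos=2: emit STAR '*'
pos=4: emit SEMI ';'
pos=6: enter COMMENT mode (saw '/*')
pos=6: ERROR — unterminated comment (reached EOF)

Answer: 6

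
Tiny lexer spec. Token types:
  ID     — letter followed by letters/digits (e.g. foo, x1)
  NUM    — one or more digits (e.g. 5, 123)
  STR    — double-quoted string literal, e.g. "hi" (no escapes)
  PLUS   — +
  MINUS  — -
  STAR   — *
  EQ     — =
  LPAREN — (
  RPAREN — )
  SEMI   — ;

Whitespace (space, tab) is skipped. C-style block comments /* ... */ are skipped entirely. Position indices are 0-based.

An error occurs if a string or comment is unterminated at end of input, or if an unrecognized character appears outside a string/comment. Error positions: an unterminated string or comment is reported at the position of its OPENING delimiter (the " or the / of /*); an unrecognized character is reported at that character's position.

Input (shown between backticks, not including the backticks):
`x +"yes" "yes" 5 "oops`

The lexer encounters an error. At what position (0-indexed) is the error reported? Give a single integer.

Answer: 17

Derivation:
pos=0: emit ID 'x' (now at pos=1)
pos=2: emit PLUS '+'
pos=3: enter STRING mode
pos=3: emit STR "yes" (now at pos=8)
pos=9: enter STRING mode
pos=9: emit STR "yes" (now at pos=14)
pos=15: emit NUM '5' (now at pos=16)
pos=17: enter STRING mode
pos=17: ERROR — unterminated string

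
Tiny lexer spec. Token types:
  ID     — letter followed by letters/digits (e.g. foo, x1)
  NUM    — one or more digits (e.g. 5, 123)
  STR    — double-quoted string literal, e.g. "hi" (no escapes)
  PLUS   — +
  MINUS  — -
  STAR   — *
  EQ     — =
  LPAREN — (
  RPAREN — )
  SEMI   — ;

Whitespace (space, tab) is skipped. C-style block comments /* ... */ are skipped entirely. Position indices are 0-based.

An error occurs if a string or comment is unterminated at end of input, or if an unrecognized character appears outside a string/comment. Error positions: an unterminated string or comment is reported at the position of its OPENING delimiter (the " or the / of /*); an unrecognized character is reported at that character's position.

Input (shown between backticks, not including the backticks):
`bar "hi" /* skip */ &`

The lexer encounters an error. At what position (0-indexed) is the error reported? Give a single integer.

Answer: 20

Derivation:
pos=0: emit ID 'bar' (now at pos=3)
pos=4: enter STRING mode
pos=4: emit STR "hi" (now at pos=8)
pos=9: enter COMMENT mode (saw '/*')
exit COMMENT mode (now at pos=19)
pos=20: ERROR — unrecognized char '&'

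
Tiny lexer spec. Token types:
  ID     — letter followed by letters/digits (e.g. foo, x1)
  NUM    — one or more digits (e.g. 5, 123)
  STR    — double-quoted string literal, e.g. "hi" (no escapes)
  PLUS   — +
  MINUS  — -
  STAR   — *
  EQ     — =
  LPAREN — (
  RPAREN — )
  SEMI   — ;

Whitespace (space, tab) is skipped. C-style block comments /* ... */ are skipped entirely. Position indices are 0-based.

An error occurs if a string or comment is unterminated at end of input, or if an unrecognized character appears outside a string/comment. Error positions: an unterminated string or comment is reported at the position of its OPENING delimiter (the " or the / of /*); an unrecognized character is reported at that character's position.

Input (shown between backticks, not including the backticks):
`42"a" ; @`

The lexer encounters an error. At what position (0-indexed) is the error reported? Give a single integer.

pos=0: emit NUM '42' (now at pos=2)
pos=2: enter STRING mode
pos=2: emit STR "a" (now at pos=5)
pos=6: emit SEMI ';'
pos=8: ERROR — unrecognized char '@'

Answer: 8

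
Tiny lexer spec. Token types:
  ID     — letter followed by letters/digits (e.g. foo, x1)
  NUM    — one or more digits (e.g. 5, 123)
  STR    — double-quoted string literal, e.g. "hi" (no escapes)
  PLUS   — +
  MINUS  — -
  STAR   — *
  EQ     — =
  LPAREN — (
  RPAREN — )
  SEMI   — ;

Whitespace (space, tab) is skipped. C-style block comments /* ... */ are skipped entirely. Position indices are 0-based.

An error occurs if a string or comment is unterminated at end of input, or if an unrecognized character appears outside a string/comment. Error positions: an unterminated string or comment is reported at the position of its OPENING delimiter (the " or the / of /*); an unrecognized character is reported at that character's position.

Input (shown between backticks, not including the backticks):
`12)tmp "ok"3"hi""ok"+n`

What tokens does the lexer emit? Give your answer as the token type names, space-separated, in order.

Answer: NUM RPAREN ID STR NUM STR STR PLUS ID

Derivation:
pos=0: emit NUM '12' (now at pos=2)
pos=2: emit RPAREN ')'
pos=3: emit ID 'tmp' (now at pos=6)
pos=7: enter STRING mode
pos=7: emit STR "ok" (now at pos=11)
pos=11: emit NUM '3' (now at pos=12)
pos=12: enter STRING mode
pos=12: emit STR "hi" (now at pos=16)
pos=16: enter STRING mode
pos=16: emit STR "ok" (now at pos=20)
pos=20: emit PLUS '+'
pos=21: emit ID 'n' (now at pos=22)
DONE. 9 tokens: [NUM, RPAREN, ID, STR, NUM, STR, STR, PLUS, ID]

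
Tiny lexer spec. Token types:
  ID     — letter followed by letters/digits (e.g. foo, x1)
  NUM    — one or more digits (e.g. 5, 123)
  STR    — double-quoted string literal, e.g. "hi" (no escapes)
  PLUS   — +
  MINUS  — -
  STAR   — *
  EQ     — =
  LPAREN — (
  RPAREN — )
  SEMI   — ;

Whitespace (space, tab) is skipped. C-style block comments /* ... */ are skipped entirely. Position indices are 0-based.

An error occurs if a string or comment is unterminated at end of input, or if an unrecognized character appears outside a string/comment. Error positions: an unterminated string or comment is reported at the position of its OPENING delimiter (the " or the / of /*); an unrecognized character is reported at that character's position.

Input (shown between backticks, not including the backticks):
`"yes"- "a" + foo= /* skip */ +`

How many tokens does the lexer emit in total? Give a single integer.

pos=0: enter STRING mode
pos=0: emit STR "yes" (now at pos=5)
pos=5: emit MINUS '-'
pos=7: enter STRING mode
pos=7: emit STR "a" (now at pos=10)
pos=11: emit PLUS '+'
pos=13: emit ID 'foo' (now at pos=16)
pos=16: emit EQ '='
pos=18: enter COMMENT mode (saw '/*')
exit COMMENT mode (now at pos=28)
pos=29: emit PLUS '+'
DONE. 7 tokens: [STR, MINUS, STR, PLUS, ID, EQ, PLUS]

Answer: 7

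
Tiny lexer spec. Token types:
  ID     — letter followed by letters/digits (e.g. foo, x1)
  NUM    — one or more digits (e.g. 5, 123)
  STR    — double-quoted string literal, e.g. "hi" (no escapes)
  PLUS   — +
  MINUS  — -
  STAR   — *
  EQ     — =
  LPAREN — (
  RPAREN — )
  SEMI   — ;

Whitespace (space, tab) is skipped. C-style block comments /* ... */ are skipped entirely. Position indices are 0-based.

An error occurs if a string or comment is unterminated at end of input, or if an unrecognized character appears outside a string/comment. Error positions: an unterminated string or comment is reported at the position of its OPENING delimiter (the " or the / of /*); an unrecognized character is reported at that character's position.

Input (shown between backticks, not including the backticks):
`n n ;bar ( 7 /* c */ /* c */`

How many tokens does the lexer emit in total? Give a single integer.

Answer: 6

Derivation:
pos=0: emit ID 'n' (now at pos=1)
pos=2: emit ID 'n' (now at pos=3)
pos=4: emit SEMI ';'
pos=5: emit ID 'bar' (now at pos=8)
pos=9: emit LPAREN '('
pos=11: emit NUM '7' (now at pos=12)
pos=13: enter COMMENT mode (saw '/*')
exit COMMENT mode (now at pos=20)
pos=21: enter COMMENT mode (saw '/*')
exit COMMENT mode (now at pos=28)
DONE. 6 tokens: [ID, ID, SEMI, ID, LPAREN, NUM]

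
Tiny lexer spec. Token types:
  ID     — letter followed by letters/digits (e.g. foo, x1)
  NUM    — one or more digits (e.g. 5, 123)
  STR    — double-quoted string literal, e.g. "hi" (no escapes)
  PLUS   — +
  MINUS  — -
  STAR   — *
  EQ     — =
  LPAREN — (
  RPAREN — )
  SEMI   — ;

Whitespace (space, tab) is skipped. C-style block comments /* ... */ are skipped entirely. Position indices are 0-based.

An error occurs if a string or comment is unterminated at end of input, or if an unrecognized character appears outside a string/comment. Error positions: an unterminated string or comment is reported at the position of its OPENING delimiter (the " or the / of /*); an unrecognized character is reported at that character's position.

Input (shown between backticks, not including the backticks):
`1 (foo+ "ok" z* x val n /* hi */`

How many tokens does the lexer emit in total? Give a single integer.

pos=0: emit NUM '1' (now at pos=1)
pos=2: emit LPAREN '('
pos=3: emit ID 'foo' (now at pos=6)
pos=6: emit PLUS '+'
pos=8: enter STRING mode
pos=8: emit STR "ok" (now at pos=12)
pos=13: emit ID 'z' (now at pos=14)
pos=14: emit STAR '*'
pos=16: emit ID 'x' (now at pos=17)
pos=18: emit ID 'val' (now at pos=21)
pos=22: emit ID 'n' (now at pos=23)
pos=24: enter COMMENT mode (saw '/*')
exit COMMENT mode (now at pos=32)
DONE. 10 tokens: [NUM, LPAREN, ID, PLUS, STR, ID, STAR, ID, ID, ID]

Answer: 10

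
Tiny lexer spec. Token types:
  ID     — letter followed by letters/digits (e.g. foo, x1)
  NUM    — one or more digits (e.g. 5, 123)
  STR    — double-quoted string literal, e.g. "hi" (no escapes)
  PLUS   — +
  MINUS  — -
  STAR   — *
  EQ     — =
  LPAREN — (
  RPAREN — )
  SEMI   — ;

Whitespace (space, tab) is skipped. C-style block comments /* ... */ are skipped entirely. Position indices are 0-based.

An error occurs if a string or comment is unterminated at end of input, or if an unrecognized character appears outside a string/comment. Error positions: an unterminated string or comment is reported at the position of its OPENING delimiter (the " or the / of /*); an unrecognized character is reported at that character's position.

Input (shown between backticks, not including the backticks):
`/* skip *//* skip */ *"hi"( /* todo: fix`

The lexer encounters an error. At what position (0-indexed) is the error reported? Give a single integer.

pos=0: enter COMMENT mode (saw '/*')
exit COMMENT mode (now at pos=10)
pos=10: enter COMMENT mode (saw '/*')
exit COMMENT mode (now at pos=20)
pos=21: emit STAR '*'
pos=22: enter STRING mode
pos=22: emit STR "hi" (now at pos=26)
pos=26: emit LPAREN '('
pos=28: enter COMMENT mode (saw '/*')
pos=28: ERROR — unterminated comment (reached EOF)

Answer: 28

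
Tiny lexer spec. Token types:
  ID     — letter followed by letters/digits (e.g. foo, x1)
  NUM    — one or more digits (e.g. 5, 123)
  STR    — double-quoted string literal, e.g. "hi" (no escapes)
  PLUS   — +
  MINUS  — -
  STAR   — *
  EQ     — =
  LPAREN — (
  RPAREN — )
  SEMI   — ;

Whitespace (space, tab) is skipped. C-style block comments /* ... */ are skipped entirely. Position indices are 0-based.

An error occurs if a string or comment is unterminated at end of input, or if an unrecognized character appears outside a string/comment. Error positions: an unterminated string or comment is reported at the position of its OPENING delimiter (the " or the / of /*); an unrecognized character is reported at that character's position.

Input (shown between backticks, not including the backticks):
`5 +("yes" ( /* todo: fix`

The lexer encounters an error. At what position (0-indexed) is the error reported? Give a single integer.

pos=0: emit NUM '5' (now at pos=1)
pos=2: emit PLUS '+'
pos=3: emit LPAREN '('
pos=4: enter STRING mode
pos=4: emit STR "yes" (now at pos=9)
pos=10: emit LPAREN '('
pos=12: enter COMMENT mode (saw '/*')
pos=12: ERROR — unterminated comment (reached EOF)

Answer: 12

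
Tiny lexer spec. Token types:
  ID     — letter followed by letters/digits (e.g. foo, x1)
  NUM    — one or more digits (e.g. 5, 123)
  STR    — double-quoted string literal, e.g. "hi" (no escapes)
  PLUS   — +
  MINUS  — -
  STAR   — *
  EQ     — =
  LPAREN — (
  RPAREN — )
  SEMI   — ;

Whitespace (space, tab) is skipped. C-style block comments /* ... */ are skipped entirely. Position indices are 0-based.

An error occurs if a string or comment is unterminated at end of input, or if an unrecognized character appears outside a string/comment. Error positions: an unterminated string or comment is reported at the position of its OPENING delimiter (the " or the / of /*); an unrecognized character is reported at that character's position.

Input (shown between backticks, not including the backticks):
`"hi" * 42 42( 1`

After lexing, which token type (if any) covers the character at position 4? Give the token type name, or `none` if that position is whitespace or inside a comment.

Answer: none

Derivation:
pos=0: enter STRING mode
pos=0: emit STR "hi" (now at pos=4)
pos=5: emit STAR '*'
pos=7: emit NUM '42' (now at pos=9)
pos=10: emit NUM '42' (now at pos=12)
pos=12: emit LPAREN '('
pos=14: emit NUM '1' (now at pos=15)
DONE. 6 tokens: [STR, STAR, NUM, NUM, LPAREN, NUM]
Position 4: char is ' ' -> none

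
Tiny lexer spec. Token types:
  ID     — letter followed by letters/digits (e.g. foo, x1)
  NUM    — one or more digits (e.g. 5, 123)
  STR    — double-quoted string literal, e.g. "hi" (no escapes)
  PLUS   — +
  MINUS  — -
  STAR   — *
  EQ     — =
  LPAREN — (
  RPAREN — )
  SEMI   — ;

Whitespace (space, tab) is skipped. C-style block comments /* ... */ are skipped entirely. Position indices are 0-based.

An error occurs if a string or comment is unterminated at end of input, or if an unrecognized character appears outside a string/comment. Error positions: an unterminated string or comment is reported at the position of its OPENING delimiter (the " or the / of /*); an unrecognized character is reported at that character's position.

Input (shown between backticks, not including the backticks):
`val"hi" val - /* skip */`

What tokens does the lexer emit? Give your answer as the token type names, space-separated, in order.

pos=0: emit ID 'val' (now at pos=3)
pos=3: enter STRING mode
pos=3: emit STR "hi" (now at pos=7)
pos=8: emit ID 'val' (now at pos=11)
pos=12: emit MINUS '-'
pos=14: enter COMMENT mode (saw '/*')
exit COMMENT mode (now at pos=24)
DONE. 4 tokens: [ID, STR, ID, MINUS]

Answer: ID STR ID MINUS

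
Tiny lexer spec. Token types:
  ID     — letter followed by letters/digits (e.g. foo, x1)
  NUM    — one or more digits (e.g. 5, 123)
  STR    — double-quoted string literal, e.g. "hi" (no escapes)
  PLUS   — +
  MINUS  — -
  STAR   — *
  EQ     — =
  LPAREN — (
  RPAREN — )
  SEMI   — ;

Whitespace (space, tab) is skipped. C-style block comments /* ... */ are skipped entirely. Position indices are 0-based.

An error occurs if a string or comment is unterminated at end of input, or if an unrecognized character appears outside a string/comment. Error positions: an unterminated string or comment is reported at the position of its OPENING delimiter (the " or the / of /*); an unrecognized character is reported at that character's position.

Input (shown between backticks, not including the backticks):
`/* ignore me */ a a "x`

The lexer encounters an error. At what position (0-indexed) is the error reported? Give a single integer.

pos=0: enter COMMENT mode (saw '/*')
exit COMMENT mode (now at pos=15)
pos=16: emit ID 'a' (now at pos=17)
pos=18: emit ID 'a' (now at pos=19)
pos=20: enter STRING mode
pos=20: ERROR — unterminated string

Answer: 20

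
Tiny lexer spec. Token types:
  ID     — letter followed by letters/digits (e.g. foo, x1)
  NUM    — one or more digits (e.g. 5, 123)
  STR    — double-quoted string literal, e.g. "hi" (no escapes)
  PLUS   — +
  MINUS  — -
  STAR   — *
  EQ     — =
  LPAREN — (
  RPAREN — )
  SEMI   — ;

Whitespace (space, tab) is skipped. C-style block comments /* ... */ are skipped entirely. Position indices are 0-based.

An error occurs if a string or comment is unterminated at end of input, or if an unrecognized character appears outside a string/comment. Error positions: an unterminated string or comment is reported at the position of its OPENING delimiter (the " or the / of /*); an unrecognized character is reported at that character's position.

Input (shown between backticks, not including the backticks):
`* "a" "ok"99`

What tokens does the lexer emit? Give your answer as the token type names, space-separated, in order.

pos=0: emit STAR '*'
pos=2: enter STRING mode
pos=2: emit STR "a" (now at pos=5)
pos=6: enter STRING mode
pos=6: emit STR "ok" (now at pos=10)
pos=10: emit NUM '99' (now at pos=12)
DONE. 4 tokens: [STAR, STR, STR, NUM]

Answer: STAR STR STR NUM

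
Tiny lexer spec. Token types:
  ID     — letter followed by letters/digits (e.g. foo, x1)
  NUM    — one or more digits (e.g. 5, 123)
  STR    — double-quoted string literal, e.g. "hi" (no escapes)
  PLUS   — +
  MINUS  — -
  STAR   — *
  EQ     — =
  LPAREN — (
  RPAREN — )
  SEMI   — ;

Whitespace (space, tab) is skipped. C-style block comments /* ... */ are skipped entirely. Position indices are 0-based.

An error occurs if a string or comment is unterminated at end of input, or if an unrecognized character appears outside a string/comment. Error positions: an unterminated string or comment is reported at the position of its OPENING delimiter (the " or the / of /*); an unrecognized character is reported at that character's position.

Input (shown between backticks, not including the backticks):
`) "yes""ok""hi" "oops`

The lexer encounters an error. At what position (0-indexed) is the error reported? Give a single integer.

Answer: 16

Derivation:
pos=0: emit RPAREN ')'
pos=2: enter STRING mode
pos=2: emit STR "yes" (now at pos=7)
pos=7: enter STRING mode
pos=7: emit STR "ok" (now at pos=11)
pos=11: enter STRING mode
pos=11: emit STR "hi" (now at pos=15)
pos=16: enter STRING mode
pos=16: ERROR — unterminated string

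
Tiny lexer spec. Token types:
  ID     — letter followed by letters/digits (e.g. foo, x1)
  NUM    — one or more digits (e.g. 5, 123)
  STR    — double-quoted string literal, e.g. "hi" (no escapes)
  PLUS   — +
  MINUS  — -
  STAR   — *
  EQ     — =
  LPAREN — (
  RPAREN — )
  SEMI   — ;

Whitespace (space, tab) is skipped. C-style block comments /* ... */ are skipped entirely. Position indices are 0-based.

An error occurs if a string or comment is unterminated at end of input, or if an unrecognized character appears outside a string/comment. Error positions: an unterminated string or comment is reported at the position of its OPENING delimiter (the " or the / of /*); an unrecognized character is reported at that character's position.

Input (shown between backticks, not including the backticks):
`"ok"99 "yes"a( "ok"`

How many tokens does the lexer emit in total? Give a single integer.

Answer: 6

Derivation:
pos=0: enter STRING mode
pos=0: emit STR "ok" (now at pos=4)
pos=4: emit NUM '99' (now at pos=6)
pos=7: enter STRING mode
pos=7: emit STR "yes" (now at pos=12)
pos=12: emit ID 'a' (now at pos=13)
pos=13: emit LPAREN '('
pos=15: enter STRING mode
pos=15: emit STR "ok" (now at pos=19)
DONE. 6 tokens: [STR, NUM, STR, ID, LPAREN, STR]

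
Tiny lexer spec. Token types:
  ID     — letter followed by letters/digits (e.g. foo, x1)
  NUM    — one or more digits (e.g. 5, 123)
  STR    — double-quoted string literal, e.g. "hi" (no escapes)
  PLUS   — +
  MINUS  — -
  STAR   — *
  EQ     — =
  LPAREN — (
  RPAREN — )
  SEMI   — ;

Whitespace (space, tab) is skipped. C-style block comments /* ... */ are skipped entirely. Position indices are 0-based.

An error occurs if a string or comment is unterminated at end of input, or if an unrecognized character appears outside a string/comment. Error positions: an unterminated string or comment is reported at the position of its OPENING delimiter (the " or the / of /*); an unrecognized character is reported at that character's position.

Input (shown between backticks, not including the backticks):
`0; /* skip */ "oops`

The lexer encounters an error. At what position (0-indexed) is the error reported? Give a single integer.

Answer: 14

Derivation:
pos=0: emit NUM '0' (now at pos=1)
pos=1: emit SEMI ';'
pos=3: enter COMMENT mode (saw '/*')
exit COMMENT mode (now at pos=13)
pos=14: enter STRING mode
pos=14: ERROR — unterminated string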